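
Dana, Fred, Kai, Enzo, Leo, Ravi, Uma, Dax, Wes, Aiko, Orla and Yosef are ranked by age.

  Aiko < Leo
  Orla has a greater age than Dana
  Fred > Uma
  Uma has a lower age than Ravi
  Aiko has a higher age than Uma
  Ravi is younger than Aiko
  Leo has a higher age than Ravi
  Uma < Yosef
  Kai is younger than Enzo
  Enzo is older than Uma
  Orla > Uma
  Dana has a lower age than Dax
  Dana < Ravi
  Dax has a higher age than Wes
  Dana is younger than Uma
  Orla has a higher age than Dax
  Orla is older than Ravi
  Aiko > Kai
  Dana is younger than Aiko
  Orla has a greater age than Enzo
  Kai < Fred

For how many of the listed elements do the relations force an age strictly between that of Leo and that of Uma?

2

Chaining upward from Uma reaches: Ravi, Yosef, Aiko, Enzo, Fred, Orla.
Chaining downward from Leo reaches: Dana, Kai, Ravi, Aiko.
Strictly between Uma and Leo are those in both lists: Ravi, Aiko — 2 elements.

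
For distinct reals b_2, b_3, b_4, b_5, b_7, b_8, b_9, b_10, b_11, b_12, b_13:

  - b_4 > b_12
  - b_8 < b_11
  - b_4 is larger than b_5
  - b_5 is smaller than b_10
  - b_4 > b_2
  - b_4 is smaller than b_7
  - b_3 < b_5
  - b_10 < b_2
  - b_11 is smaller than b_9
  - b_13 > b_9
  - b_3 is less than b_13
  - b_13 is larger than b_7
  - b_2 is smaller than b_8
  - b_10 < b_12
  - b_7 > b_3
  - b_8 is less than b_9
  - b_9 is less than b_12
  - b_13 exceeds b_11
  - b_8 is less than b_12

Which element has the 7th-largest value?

The consecutive relations fix a unique order: b_3 < b_5 < b_10 < b_2 < b_8 < b_11 < b_9 < b_12 < b_4 < b_7 < b_13.
Counting 7 from the largest end gives b_8.

b_8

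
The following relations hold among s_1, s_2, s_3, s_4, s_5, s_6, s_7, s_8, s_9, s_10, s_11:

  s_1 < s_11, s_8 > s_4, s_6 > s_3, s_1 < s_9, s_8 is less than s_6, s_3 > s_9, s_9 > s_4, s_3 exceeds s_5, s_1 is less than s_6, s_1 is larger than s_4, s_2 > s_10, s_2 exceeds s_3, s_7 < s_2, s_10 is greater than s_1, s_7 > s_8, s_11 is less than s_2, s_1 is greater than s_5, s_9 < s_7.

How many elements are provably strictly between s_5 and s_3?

Chaining upward from s_5 reaches: s_1, s_9, s_10, s_7, s_11, s_2, s_6.
Chaining downward from s_3 reaches: s_4, s_1, s_9.
Strictly between s_5 and s_3 are those in both lists: s_1, s_9 — 2 elements.

2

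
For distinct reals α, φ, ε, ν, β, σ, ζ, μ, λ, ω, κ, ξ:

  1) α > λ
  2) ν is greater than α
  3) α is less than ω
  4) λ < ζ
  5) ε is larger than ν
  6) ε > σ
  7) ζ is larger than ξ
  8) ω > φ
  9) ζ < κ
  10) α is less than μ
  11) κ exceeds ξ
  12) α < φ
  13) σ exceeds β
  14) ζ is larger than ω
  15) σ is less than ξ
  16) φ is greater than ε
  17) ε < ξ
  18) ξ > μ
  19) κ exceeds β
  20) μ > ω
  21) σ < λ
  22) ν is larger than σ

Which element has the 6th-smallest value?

The consecutive relations fix a unique order: β < σ < λ < α < ν < ε < φ < ω < μ < ξ < ζ < κ.
Counting 6 from the smallest end gives ε.

ε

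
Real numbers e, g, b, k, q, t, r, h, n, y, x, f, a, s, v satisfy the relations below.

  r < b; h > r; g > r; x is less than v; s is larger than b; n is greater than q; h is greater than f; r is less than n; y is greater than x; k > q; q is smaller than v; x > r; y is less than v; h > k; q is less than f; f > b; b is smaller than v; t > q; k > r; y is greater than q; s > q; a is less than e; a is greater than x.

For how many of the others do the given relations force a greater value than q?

8

The elements the relations force above q are k, s, n, f, y, t, v, h — no chain reaches any other.
That is 8.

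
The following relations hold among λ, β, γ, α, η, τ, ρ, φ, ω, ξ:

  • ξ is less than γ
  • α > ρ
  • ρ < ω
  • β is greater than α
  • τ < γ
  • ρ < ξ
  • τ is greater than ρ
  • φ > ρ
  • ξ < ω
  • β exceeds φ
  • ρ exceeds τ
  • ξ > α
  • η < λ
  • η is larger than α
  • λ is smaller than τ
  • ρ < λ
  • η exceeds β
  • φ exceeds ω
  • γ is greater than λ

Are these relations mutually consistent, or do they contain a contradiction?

Chaining the given relations yields ρ < α < ξ < ω < φ < β < η < λ < τ, so ρ < τ. But one relation states τ < ρ. These cannot both hold.

inconsistent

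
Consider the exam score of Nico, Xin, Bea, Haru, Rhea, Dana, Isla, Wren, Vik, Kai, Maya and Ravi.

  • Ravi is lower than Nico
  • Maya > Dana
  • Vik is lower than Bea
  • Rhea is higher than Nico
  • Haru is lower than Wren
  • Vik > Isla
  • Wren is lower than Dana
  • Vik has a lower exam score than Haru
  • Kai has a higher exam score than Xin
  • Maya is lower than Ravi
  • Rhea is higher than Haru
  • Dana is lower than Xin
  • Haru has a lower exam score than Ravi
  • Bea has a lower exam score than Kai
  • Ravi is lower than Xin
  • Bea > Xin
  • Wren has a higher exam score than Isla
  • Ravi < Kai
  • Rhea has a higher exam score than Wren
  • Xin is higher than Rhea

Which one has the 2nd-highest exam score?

Bea

Chaining the given pairs: Isla < Vik < Haru < Wren < Dana < Maya < Ravi < Nico < Rhea < Xin < Bea < Kai.
Counting 2 from the largest end gives Bea.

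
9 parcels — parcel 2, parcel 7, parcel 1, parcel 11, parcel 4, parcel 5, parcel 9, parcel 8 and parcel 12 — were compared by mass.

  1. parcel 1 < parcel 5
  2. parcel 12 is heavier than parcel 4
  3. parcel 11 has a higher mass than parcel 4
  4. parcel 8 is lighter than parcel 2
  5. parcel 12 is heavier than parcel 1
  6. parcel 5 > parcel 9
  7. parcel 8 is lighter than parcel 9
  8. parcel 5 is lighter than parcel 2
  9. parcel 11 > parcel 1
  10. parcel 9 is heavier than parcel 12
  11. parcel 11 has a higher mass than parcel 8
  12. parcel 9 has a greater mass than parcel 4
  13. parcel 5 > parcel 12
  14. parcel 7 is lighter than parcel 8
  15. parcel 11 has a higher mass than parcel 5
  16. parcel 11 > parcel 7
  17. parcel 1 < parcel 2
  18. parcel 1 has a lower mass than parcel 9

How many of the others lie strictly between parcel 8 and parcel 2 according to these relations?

Chaining upward from parcel 8 reaches: parcel 9, parcel 5, parcel 11.
Chaining downward from parcel 2 reaches: parcel 1, parcel 7, parcel 4, parcel 12, parcel 9, parcel 5.
Strictly between parcel 8 and parcel 2 are those in both lists: parcel 9, parcel 5 — 2 elements.

2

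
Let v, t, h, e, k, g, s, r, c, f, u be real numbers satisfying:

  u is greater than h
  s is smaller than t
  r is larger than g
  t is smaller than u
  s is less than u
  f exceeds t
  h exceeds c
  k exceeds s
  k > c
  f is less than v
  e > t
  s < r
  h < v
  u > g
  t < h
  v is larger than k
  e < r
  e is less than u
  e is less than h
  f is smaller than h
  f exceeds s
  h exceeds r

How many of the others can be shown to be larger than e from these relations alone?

4

The elements the relations force above e are r, h, v, u — no chain reaches any other.
That is 4.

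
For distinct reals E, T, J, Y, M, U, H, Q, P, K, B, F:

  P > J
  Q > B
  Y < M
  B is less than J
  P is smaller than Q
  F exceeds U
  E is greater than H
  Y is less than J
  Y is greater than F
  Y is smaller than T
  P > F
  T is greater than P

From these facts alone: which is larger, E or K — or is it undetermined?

undetermined

Following every chain through E: below E we get H.
K is not reached, and no chain runs the other way from K to E.
So the given relations leave the order of E and K undetermined.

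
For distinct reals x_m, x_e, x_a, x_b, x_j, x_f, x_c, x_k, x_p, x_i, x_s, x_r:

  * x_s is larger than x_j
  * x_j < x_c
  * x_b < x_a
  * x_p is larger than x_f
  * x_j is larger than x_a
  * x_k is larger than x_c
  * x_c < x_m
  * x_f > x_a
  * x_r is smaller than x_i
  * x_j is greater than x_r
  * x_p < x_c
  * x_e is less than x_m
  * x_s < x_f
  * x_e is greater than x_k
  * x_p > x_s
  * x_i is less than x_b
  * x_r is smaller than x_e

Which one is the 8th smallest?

x_p

Piecing the relations together gives one ordering: x_r < x_i < x_b < x_a < x_j < x_s < x_f < x_p < x_c < x_k < x_e < x_m.
Counting 8 from the smallest end gives x_p.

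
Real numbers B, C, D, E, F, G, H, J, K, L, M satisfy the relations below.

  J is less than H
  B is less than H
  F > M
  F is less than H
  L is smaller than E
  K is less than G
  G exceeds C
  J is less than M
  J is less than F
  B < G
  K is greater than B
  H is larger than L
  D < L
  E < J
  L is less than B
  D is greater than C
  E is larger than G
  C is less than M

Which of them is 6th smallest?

Chaining the given pairs: C < D < L < B < K < G < E < J < M < F < H.
The 6th smallest is G.

G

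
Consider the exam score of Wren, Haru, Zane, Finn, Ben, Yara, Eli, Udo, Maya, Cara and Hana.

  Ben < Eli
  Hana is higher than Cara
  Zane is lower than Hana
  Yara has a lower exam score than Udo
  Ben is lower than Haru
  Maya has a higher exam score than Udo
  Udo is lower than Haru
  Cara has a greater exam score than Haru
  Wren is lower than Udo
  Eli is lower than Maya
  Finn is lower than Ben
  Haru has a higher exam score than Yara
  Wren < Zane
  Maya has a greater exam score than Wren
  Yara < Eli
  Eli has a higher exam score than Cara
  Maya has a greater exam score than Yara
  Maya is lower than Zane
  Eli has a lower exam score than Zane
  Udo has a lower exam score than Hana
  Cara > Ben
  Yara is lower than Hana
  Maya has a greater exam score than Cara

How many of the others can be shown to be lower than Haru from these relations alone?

Directly below Haru: Ben, Yara, Udo.
One step further: Finn, Wren (5 so far).
Nothing else is reachable below Haru; 5 in all.

5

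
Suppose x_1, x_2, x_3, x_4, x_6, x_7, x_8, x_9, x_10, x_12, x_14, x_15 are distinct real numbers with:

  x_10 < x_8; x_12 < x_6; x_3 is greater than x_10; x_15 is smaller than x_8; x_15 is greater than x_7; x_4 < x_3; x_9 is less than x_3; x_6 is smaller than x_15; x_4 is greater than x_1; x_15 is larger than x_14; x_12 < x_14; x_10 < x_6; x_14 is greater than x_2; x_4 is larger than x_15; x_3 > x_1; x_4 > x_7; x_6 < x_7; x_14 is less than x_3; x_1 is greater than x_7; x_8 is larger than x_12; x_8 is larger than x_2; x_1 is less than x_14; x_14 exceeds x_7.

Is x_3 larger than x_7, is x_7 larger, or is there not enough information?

Chaining the given relations: x_7 < x_1 < x_14 < x_15 < x_4 < x_3.
So x_3 is larger.

x_3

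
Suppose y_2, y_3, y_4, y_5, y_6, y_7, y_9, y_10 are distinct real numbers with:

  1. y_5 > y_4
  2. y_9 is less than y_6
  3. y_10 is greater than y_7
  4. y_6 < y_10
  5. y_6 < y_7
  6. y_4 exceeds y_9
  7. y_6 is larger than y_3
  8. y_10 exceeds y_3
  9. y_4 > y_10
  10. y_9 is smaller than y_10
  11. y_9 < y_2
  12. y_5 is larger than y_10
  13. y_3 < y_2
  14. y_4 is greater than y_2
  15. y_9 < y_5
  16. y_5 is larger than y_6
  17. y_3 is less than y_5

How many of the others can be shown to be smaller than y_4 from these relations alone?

Directly below y_4: y_9, y_10, y_2.
One step further: y_3, y_6, y_7 (6 so far).
No other element is forced below y_4 by the given relations, so the count is 6.

6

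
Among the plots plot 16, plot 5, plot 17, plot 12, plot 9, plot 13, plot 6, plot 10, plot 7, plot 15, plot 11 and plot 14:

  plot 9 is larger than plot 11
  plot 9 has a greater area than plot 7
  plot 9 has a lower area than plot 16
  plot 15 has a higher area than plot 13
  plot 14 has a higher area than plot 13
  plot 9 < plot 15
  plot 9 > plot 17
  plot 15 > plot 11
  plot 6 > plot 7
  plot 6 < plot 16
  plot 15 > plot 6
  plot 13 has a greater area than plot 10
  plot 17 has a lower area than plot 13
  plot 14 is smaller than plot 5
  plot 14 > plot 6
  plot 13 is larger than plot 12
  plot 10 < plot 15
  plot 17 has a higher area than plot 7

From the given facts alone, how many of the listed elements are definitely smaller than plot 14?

The elements the relations force below plot 14 are plot 7, plot 12, plot 17, plot 10, plot 13, plot 6 — no chain reaches any other.
That is 6.

6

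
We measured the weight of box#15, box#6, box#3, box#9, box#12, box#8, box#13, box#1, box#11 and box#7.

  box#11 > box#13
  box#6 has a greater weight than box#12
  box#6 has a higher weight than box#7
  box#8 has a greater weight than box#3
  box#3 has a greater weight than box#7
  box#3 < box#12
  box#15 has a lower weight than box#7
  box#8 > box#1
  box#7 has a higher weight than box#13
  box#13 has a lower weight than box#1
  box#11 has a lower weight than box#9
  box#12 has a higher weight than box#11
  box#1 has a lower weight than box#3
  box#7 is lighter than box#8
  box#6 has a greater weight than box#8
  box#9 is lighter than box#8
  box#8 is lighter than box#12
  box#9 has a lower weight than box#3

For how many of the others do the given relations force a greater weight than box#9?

4

The elements the relations force above box#9 are box#3, box#8, box#12, box#6 — no chain reaches any other.
That is 4.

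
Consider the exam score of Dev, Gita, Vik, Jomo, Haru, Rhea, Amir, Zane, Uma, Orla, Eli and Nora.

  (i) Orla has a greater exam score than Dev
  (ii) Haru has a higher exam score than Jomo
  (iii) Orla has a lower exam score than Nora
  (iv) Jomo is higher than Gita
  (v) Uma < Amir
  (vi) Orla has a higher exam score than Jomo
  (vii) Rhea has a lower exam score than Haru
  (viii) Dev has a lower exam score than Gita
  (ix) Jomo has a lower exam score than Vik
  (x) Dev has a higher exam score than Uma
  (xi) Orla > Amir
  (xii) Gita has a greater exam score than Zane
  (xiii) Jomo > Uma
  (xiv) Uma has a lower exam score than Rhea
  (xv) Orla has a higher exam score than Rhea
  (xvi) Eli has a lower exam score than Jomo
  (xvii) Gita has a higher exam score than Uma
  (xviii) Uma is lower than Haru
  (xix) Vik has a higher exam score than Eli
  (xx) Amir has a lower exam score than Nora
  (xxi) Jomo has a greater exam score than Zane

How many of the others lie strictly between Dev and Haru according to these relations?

2

The relations place Dev below Haru. An element lies strictly between them when it is forced above Dev and also forced below Haru.
Above Dev: {Gita, Jomo, Vik, Orla, Nora}. Below Haru: {Uma, Zane, Eli, Rhea, Gita, Jomo}.
Intersection: {Gita, Jomo} — 2.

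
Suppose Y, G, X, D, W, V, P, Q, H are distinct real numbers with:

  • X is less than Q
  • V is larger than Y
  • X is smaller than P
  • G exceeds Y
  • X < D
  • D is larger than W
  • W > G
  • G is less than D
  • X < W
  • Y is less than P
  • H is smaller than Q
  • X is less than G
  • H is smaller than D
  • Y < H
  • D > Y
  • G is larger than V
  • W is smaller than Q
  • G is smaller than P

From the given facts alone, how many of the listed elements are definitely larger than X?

Directly above X: G, W, D, P, Q.
No other element is forced above X by the given relations, so the count is 5.

5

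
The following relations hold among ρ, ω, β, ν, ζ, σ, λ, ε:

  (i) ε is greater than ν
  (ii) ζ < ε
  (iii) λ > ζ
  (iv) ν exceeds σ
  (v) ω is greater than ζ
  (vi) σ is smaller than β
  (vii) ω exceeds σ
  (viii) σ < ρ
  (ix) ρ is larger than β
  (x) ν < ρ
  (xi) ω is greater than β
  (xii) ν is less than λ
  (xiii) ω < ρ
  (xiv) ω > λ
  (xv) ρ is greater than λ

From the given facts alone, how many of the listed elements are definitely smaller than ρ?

The elements the relations force below ρ are σ, β, ν, ζ, λ, ω — no chain reaches any other.
That is 6.

6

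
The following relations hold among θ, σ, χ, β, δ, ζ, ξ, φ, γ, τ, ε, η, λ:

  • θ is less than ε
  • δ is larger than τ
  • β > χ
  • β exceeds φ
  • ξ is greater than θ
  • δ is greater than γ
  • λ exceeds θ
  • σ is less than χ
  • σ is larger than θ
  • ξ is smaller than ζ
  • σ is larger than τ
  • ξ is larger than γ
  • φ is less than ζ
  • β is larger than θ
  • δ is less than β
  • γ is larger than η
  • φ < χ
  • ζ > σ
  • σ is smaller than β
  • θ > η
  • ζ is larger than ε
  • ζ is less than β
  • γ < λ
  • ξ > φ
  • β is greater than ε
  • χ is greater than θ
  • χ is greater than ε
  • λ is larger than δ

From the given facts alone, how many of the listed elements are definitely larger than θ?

7

Directly above θ: ε, ξ, σ, χ, λ, β.
One step further: ζ (7 so far).
No other element is forced above θ by the given relations, so the count is 7.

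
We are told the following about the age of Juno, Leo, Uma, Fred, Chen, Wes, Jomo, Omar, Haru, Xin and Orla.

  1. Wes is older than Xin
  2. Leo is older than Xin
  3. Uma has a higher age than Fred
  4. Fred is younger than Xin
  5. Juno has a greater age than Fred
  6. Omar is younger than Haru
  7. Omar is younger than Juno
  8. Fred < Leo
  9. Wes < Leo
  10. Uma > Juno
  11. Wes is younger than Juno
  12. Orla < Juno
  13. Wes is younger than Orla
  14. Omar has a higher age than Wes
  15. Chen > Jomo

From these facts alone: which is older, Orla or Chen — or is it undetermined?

undetermined

Following every chain through Chen: below Chen we get Jomo.
Orla is not reached, and no chain runs the other way from Orla to Chen.
So the given relations leave the order of Chen and Orla undetermined.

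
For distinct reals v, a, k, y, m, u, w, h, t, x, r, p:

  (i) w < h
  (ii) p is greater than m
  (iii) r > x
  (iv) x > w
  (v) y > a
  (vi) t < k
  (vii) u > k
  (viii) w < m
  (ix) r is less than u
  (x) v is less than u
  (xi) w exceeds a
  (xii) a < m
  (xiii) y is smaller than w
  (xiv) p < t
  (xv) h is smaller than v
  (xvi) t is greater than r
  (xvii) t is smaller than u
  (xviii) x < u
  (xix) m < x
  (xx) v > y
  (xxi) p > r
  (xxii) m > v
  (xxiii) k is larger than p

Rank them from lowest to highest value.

a < y < w < h < v < m < x < r < p < t < k < u

The consecutive links are each given: a < y; y < w; w < h; h < v; v < m; m < x; x < r; r < p; p < t; t < k; k < u.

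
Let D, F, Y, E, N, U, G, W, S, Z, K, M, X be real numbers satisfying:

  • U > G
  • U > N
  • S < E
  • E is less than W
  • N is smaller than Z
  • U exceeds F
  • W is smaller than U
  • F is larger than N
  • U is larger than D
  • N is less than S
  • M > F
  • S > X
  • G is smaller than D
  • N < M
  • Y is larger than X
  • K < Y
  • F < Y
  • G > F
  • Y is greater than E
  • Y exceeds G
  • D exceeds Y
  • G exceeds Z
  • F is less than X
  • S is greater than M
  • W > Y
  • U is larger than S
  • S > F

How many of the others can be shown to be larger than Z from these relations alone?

The elements the relations force above Z are G, Y, D, W, U — no chain reaches any other.
That is 5.

5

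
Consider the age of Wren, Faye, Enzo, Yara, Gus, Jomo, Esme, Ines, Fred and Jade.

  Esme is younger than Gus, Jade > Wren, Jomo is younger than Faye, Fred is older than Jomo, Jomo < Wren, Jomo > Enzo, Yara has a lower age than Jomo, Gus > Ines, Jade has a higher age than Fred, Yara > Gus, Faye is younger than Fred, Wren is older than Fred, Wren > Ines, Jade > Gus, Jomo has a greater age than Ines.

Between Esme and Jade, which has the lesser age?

Link the given pairs in sequence: Esme < Gus; Gus < Yara; Yara < Jomo; Jomo < Faye; Faye < Fred; Fred < Wren; Wren < Jade.
Chaining these gives Esme < Gus < Yara < Jomo < Faye < Fred < Wren < Jade.
So Esme < Jade; Esme is the younger of the two.

Esme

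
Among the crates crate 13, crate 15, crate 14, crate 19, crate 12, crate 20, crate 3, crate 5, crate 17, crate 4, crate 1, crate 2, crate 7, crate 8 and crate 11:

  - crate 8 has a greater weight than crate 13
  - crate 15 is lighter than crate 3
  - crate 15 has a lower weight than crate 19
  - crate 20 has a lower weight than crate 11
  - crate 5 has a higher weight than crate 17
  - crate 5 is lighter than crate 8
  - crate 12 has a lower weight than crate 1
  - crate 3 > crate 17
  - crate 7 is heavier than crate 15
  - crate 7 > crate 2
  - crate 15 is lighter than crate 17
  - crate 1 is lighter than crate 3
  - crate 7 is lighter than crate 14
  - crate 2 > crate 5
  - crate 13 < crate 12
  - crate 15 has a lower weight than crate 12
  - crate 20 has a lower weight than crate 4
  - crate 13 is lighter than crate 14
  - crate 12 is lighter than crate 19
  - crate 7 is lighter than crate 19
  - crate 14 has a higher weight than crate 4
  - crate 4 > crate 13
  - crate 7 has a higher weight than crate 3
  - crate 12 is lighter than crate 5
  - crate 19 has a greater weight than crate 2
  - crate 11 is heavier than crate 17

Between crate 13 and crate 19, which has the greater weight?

Link the given pairs in sequence: crate 13 < crate 12; crate 12 < crate 5; crate 5 < crate 2; crate 2 < crate 7; crate 7 < crate 19.
Together: crate 13 < crate 12 < crate 5 < crate 2 < crate 7 < crate 19.
So crate 13 < crate 19; crate 19 is the heavier of the two.

crate 19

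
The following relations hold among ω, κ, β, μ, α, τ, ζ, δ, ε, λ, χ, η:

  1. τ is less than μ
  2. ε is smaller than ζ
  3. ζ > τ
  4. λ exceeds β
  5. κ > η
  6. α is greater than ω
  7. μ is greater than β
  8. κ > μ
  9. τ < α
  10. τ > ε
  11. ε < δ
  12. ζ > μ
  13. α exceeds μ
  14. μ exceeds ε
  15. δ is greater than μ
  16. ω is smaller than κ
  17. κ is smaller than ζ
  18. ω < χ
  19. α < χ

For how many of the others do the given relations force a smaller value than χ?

Directly below χ: ω, α.
One step further: τ, μ (4 so far).
One step further: ε, β (6 so far).
No other element is forced below χ by the given relations, so the count is 6.

6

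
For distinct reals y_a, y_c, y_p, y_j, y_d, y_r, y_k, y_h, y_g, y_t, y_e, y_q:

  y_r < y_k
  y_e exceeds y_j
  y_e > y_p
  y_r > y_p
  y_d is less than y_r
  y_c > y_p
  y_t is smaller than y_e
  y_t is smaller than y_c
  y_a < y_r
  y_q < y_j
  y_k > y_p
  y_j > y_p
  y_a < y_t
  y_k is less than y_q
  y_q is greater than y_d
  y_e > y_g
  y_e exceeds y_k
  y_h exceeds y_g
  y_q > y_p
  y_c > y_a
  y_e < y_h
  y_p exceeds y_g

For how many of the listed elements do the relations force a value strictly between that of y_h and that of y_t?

Chaining upward from y_t reaches: y_c, y_e.
Chaining downward from y_h reaches: y_a, y_g, y_d, y_p, y_r, y_k, y_q, y_j, y_e.
Strictly between y_t and y_h are those in both lists: y_e — 1 element.

1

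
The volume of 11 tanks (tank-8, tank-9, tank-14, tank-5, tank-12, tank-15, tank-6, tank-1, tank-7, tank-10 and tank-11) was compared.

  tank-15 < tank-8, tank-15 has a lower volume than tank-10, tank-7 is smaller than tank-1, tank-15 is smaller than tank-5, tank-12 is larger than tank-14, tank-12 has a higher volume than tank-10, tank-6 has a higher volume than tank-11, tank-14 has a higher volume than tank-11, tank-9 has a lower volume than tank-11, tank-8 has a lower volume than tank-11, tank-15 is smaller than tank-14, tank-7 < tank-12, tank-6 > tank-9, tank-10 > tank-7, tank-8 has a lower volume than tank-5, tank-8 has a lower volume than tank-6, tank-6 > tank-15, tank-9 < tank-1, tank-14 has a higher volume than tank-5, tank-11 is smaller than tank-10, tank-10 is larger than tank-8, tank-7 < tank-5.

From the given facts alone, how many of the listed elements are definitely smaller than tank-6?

Directly below tank-6: tank-15, tank-9, tank-8, tank-11.
No other element is forced below tank-6 by the given relations, so the count is 4.

4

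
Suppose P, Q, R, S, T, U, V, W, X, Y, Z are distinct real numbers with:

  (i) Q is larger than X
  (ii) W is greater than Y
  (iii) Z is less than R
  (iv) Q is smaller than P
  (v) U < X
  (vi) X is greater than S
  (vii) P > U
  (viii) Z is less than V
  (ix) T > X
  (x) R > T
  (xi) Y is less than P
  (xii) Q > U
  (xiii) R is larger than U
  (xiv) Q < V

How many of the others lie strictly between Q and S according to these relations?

Chaining upward from S reaches: X, T, V, P, R.
Chaining downward from Q reaches: U, X.
Strictly between S and Q are those in both lists: X — 1 element.

1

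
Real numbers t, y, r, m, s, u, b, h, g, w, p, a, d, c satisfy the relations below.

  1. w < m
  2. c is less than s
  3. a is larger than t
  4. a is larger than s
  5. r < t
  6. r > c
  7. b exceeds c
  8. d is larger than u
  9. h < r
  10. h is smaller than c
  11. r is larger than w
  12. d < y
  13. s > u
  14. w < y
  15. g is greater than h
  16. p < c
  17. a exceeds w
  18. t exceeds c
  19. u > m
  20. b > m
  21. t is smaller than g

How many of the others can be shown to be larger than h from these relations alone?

7

From h the given relations immediately reach c, r, g.
From those, s, t, b — 6 in total.
From those, a — 7 in total.
Nothing else is reachable above h; 7 in all.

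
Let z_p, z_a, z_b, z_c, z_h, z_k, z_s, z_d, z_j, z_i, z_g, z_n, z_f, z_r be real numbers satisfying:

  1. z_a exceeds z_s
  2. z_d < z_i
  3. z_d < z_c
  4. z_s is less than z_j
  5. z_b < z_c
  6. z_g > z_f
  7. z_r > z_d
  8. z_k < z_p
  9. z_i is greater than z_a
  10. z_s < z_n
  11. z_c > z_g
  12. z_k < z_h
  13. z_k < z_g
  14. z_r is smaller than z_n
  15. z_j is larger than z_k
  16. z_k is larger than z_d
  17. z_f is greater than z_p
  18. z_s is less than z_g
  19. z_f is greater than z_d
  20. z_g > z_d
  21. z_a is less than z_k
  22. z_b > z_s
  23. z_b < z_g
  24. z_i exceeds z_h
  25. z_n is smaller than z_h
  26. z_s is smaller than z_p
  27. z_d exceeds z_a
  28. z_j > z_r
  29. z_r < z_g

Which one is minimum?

z_s

z_b is not least since z_s < z_b; z_a is not least since z_s < z_a; z_d is not least since z_a < z_d; z_r is not least since z_d < z_r; z_k is not least since z_a < z_k; z_j is not least since z_r < z_j; z_p is not least since z_k < z_p; z_n is not least since z_s < z_n; z_f is not least since z_d < z_f; z_h is not least since z_k < z_h; z_i is not least since z_a < z_i; z_g is not least since z_r < z_g; z_c is not least since z_g < z_c.
Only z_s has nothing below it, so z_s is the minimum.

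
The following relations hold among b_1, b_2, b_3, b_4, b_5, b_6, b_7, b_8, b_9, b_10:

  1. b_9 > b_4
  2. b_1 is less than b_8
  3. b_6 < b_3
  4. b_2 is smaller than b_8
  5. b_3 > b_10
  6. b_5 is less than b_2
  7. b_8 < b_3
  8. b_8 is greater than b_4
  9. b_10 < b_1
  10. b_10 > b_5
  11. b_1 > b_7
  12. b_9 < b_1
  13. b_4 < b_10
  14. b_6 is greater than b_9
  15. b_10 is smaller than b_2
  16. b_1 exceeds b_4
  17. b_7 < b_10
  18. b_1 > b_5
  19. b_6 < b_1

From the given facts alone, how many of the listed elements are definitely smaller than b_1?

6

Directly below b_1: b_4, b_9, b_5, b_7, b_6, b_10.
No other element is forced below b_1 by the given relations, so the count is 6.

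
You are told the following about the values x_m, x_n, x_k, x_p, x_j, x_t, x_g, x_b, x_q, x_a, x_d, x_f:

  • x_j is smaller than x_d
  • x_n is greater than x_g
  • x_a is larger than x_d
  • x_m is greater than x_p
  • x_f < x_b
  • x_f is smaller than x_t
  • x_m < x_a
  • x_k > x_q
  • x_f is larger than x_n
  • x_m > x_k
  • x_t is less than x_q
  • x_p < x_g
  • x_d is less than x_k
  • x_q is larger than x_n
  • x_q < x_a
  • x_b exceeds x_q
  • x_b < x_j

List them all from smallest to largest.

x_p < x_g < x_n < x_f < x_t < x_q < x_b < x_j < x_d < x_k < x_m < x_a

Nothing is placed below x_p, so it is least; from there x_p < x_g; x_g < x_n; x_n < x_f; x_f < x_t; x_t < x_q; x_q < x_b; x_b < x_j; x_j < x_d; x_d < x_k; x_k < x_m; x_m < x_a, each given directly.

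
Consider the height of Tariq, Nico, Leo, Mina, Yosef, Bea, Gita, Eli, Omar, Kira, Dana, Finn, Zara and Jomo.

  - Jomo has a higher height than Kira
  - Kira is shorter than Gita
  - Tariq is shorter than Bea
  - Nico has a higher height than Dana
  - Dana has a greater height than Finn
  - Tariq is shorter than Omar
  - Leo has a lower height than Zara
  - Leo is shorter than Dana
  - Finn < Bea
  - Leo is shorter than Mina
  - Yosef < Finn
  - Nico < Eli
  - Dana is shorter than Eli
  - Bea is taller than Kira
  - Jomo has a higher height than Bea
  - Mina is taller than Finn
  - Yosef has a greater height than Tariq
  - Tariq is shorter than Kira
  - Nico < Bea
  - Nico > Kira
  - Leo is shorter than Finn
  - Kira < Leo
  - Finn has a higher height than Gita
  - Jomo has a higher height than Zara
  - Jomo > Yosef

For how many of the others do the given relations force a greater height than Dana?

4

Directly above Dana: Nico, Eli.
One step further: Bea (3 so far).
One step further: Jomo (4 so far).
Nothing else is reachable above Dana; 4 in all.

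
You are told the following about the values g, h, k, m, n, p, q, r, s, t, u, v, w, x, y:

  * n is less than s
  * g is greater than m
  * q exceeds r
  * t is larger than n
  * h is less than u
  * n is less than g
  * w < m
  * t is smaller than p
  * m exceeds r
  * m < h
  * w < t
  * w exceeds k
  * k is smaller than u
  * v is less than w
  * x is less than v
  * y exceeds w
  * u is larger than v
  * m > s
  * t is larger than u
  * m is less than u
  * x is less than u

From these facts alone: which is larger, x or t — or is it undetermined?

Link the given pairs in sequence: x < v; v < w; w < m; m < h; h < u; u < t.
Together: x < v < w < m < h < u < t.
So t is larger.

t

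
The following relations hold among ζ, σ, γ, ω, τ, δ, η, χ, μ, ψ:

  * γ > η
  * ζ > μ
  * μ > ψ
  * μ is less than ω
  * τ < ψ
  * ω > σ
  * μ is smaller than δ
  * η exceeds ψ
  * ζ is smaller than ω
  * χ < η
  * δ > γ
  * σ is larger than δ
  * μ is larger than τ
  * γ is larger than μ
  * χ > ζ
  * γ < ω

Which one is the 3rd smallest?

Chaining the given pairs: τ < ψ < μ < ζ < χ < η < γ < δ < σ < ω.
The 3rd smallest is μ.

μ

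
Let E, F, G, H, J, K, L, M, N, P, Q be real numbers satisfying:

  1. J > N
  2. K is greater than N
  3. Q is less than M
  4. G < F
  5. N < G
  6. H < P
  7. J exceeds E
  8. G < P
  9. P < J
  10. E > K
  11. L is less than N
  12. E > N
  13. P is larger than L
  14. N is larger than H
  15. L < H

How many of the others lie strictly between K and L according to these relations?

The relations place L below K. An element lies strictly between them when it is forced above L and also forced below K.
Above L: {H, N, G, P, E, J, F}. Below K: {H, N}.
Intersection: {H, N} — 2.

2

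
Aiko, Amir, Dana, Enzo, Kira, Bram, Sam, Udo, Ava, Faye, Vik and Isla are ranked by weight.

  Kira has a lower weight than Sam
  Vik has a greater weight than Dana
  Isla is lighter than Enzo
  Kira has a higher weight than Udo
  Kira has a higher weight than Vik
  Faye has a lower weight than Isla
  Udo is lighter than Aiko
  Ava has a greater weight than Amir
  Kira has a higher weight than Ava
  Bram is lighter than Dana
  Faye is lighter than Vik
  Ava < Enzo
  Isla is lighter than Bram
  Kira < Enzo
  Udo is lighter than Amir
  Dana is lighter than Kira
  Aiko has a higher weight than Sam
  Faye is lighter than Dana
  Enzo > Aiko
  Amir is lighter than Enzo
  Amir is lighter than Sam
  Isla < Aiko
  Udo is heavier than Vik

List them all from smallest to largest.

Nothing is placed below Faye, so it is least; from there Faye < Isla; Isla < Bram; Bram < Dana; Dana < Vik; Vik < Udo; Udo < Amir; Amir < Ava; Ava < Kira; Kira < Sam; Sam < Aiko; Aiko < Enzo, each given directly.

Faye < Isla < Bram < Dana < Vik < Udo < Amir < Ava < Kira < Sam < Aiko < Enzo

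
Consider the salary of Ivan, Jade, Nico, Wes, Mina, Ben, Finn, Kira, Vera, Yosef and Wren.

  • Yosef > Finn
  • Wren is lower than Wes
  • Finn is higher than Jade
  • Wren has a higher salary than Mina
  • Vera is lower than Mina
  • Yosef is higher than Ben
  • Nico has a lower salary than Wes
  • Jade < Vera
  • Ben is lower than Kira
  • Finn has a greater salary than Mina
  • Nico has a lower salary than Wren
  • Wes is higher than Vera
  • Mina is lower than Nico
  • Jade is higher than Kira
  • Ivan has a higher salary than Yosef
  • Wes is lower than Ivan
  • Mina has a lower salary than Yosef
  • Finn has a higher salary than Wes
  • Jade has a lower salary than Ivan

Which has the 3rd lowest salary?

Jade

Chaining the given pairs: Ben < Kira < Jade < Vera < Mina < Nico < Wren < Wes < Finn < Yosef < Ivan.
The 3rd smallest is Jade.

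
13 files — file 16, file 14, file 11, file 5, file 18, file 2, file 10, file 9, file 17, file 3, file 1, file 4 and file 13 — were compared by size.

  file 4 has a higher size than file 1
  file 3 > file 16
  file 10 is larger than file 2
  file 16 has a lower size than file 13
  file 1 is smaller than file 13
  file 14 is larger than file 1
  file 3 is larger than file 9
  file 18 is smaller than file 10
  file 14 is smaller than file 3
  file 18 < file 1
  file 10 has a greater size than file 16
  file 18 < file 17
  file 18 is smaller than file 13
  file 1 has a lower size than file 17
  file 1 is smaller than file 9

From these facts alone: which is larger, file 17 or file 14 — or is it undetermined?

Following every chain through file 17: below file 17 we get file 18, file 1.
file 14 is not reached, and no chain runs the other way from file 14 to file 17.
So the given relations leave the order of file 17 and file 14 undetermined.

undetermined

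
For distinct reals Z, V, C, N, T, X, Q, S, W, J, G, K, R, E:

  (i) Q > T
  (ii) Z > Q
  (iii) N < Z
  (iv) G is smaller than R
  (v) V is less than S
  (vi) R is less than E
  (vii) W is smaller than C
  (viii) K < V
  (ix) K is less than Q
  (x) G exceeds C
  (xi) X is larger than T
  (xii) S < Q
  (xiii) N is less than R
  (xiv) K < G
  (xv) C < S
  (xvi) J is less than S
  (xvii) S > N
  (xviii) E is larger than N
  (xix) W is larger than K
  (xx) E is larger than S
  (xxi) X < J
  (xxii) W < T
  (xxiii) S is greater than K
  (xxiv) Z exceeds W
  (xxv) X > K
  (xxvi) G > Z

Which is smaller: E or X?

X

X < J and J < S give X < S.
Then S < Q extends the chain to Q.
Then Q < Z extends the chain to Z.
With Z < G: X < J < S < Q < Z < G.
With G < R: X < J < S < Q < Z < G < R.
Then R < E extends the chain to E.
So X < E; X is the smaller of the two.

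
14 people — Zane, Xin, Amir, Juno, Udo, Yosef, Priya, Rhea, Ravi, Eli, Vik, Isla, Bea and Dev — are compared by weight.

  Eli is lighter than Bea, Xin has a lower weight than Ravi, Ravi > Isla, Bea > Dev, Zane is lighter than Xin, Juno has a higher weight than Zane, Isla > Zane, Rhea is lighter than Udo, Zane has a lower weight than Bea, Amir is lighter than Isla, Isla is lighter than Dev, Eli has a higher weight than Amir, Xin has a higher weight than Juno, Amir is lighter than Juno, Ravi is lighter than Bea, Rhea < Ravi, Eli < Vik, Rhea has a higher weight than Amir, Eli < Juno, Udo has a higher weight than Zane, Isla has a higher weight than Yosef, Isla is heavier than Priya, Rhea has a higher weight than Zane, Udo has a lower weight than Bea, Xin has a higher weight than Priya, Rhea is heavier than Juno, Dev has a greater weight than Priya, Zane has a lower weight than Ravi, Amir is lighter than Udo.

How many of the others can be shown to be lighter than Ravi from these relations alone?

From Ravi the given relations immediately reach Zane, Isla, Rhea, Xin.
From those, Amir, Juno, Priya, Yosef — 8 in total.
From those, Eli — 9 in total.
No other element is forced below Ravi by the given relations, so the count is 9.

9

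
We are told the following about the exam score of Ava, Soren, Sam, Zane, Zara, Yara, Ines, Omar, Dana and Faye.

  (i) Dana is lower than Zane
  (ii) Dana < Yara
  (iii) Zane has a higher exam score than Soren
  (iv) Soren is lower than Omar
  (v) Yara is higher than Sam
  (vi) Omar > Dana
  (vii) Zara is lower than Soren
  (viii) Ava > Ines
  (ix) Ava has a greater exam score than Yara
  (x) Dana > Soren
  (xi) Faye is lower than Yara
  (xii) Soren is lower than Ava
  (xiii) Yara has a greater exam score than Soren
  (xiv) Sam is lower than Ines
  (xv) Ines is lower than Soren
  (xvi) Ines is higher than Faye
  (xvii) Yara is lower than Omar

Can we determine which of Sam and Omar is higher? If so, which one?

Omar

Sam < Ines and Ines < Soren give Sam < Soren.
With Soren < Dana: Sam < Ines < Soren < Dana.
Then Dana < Yara extends the chain to Yara.
Then Yara < Omar extends the chain to Omar.
So Omar is higher.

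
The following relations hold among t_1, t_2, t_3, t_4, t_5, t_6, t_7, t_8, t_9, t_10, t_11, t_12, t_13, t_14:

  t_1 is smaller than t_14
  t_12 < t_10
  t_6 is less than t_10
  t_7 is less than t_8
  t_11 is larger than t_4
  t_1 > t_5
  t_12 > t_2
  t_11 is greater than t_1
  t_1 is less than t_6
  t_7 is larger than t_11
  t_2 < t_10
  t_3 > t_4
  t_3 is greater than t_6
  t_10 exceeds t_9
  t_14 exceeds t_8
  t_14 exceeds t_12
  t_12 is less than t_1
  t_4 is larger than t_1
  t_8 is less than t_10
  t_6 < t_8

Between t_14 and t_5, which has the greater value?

t_14

Following the relations from t_5: t_5 < t_1 < t_4 < t_11 < t_7 < t_8 < t_14.
So t_5 < t_14; t_14 is the larger of the two.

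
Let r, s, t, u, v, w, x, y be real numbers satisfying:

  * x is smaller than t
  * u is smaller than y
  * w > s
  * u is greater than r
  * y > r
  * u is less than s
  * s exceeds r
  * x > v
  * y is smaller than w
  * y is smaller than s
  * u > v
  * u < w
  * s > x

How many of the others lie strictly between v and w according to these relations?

4

Chaining upward from v reaches: x, u, y, s, t.
Chaining downward from w reaches: r, x, u, y, s.
Strictly between v and w are those in both lists: x, u, y, s — 4 elements.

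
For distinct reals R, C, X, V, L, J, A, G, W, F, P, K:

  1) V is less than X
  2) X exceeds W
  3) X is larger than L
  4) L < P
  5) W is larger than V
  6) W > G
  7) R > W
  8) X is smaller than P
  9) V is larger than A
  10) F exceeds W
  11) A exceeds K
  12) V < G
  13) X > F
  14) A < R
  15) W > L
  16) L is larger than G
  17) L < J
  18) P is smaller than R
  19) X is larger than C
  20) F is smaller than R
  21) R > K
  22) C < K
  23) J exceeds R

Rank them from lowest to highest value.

The consecutive links are each given: C < K; K < A; A < V; V < G; G < L; L < W; W < F; F < X; X < P; P < R; R < J.

C < K < A < V < G < L < W < F < X < P < R < J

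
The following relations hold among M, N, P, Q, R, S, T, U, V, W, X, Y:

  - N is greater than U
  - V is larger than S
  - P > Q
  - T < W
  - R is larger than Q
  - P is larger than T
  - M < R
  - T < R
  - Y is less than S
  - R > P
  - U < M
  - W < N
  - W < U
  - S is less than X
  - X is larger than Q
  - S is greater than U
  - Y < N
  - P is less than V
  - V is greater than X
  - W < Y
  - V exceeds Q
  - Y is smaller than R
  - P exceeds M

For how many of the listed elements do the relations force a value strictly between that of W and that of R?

4

The relations place W below R. An element lies strictly between them when it is forced above W and also forced below R.
Above W: {U, Y, M, N, S, P, X, V}. Below R: {T, U, Y, M, Q, P}.
Intersection: {U, Y, M, P} — 4.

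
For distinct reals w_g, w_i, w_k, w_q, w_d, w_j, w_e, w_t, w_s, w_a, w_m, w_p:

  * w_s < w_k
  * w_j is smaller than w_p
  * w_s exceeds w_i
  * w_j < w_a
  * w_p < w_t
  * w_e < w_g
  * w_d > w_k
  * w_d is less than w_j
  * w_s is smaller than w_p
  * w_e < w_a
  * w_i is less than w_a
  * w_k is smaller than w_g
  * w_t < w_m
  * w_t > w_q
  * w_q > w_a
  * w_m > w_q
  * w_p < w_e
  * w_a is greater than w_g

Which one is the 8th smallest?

w_g

The consecutive relations fix a unique order: w_i < w_s < w_k < w_d < w_j < w_p < w_e < w_g < w_a < w_q < w_t < w_m.
The 8th smallest is w_g.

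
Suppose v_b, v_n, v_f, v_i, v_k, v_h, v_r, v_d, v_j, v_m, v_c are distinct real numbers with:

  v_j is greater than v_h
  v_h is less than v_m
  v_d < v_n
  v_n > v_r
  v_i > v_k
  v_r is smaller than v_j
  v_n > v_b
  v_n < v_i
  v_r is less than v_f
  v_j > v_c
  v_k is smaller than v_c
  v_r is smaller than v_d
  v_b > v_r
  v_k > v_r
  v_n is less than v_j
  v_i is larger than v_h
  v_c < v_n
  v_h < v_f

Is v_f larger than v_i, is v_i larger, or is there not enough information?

undetermined

Following every chain through v_i: below v_i we get v_r, v_k, v_c, v_b, v_h, v_d, v_n.
v_f is not reached, and no chain runs the other way from v_f to v_i.
So the given relations leave the order of v_i and v_f undetermined.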